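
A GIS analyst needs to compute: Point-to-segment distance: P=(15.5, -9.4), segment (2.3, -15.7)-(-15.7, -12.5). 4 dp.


Project P onto AB: t = 0 (clamped to [0,1])
Closest point on segment: (2.3, -15.7)
Distance: 14.6263

14.6263


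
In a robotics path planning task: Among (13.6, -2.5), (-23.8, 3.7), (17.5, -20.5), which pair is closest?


d(P0,P1) = 37.9104, d(P0,P2) = 18.4177, d(P1,P2) = 47.8678
Closest: P0 and P2

Closest pair: (13.6, -2.5) and (17.5, -20.5), distance = 18.4177


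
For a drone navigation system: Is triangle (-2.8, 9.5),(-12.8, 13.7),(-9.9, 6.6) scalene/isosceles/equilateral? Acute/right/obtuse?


Side lengths squared: AB^2=117.64, BC^2=58.82, CA^2=58.82
Sorted: [58.82, 58.82, 117.64]
By sides: Isosceles, By angles: Right

Isosceles, Right


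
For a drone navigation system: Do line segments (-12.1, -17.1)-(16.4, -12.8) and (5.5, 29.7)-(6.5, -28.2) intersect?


Cross products: d1=-1065.84, d2=588.61, d3=1258.12, d4=-396.33
d1*d2 < 0 and d3*d4 < 0? yes

Yes, they intersect


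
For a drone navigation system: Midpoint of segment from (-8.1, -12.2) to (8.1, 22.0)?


M = (((-8.1)+8.1)/2, ((-12.2)+22)/2)
= (0, 4.9)

(0, 4.9)


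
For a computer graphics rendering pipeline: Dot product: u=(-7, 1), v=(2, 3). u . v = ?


u . v = u_x*v_x + u_y*v_y = (-7)*2 + 1*3
= (-14) + 3 = -11

-11


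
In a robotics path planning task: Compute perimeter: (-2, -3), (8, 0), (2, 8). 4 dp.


Sides: (-2, -3)->(8, 0): sqrt(109) = 10.440307, (8, 0)->(2, 8): sqrt(100) = 10, (2, 8)->(-2, -3): sqrt(137) = 11.7047
Sum = 32.145007
Perimeter = 32.145

32.145


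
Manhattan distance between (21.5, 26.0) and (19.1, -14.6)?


|21.5-19.1| + |26-(-14.6)| = 2.4 + 40.6 = 43

43


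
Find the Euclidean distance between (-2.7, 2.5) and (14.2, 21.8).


dx=16.9, dy=19.3
d^2 = 16.9^2 + 19.3^2 = 658.1
d = sqrt(658.1) = 25.6535

25.6535


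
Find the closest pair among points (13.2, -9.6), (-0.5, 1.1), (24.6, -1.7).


d(P0,P1) = 17.3833, d(P0,P2) = 13.8698, d(P1,P2) = 25.2557
Closest: P0 and P2

Closest pair: (13.2, -9.6) and (24.6, -1.7), distance = 13.8698


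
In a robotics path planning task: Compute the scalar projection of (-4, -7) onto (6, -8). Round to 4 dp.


u.v = 32, |v| = sqrt(100) = 10
Scalar projection = u.v / |v| = 32 / sqrt(100) = 3.2

3.2


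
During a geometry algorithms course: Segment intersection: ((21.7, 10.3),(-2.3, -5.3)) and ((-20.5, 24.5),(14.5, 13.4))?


Cross products: d1=-28.58, d2=-840.98, d3=-999.12, d4=-186.72
d1*d2 < 0 and d3*d4 < 0? no

No, they don't intersect


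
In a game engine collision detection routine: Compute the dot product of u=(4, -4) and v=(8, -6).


u . v = u_x*v_x + u_y*v_y = 4*8 + (-4)*(-6)
= 32 + 24 = 56

56


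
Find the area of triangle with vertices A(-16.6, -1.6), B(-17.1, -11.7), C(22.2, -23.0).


Area = |x_A(y_B-y_C) + x_B(y_C-y_A) + x_C(y_A-y_B)|/2
= |(-187.58) + 365.94 + 224.22|/2
= 402.58/2 = 201.29

201.29


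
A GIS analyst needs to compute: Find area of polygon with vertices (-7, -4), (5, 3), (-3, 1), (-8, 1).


Shoelace sum: ((-7)*3 - 5*(-4)) + (5*1 - (-3)*3) + ((-3)*1 - (-8)*1) + ((-8)*(-4) - (-7)*1)
= 57
Area = |57|/2 = 28.5

28.5


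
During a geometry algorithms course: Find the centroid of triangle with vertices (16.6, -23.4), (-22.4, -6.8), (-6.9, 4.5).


Centroid = ((x_A+x_B+x_C)/3, (y_A+y_B+y_C)/3)
= ((16.6+(-22.4)+(-6.9))/3, ((-23.4)+(-6.8)+4.5)/3)
= (-4.2333, -8.5667)

(-4.2333, -8.5667)


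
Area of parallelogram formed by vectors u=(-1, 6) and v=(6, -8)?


|u x v| = |(-1)*(-8) - 6*6|
= |8 - 36| = 28

28


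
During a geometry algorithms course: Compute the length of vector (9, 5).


|u| = sqrt(9^2 + 5^2) = sqrt(106) = 10.2956

10.2956


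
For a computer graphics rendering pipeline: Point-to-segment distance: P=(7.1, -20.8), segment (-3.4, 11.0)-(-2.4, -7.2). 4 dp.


Project P onto AB: t = 1 (clamped to [0,1])
Closest point on segment: (-2.4, -7.2)
Distance: 16.5895

16.5895


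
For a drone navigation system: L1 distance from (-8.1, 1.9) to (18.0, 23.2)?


|(-8.1)-18| + |1.9-23.2| = 26.1 + 21.3 = 47.4

47.4


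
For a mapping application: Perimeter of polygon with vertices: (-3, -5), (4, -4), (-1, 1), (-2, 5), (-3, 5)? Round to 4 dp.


Sides: (-3, -5)->(4, -4): sqrt(50) = 7.071068, (4, -4)->(-1, 1): sqrt(50) = 7.071068, (-1, 1)->(-2, 5): sqrt(17) = 4.123106, (-2, 5)->(-3, 5): sqrt(1) = 1, (-3, 5)->(-3, -5): sqrt(100) = 10
Sum = 29.265242
Perimeter = 29.2652

29.2652


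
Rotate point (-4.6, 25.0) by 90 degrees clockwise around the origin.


90° CW: (x,y) -> (y, -x)
(-4.6,25) -> (25, 4.6)

(25, 4.6)


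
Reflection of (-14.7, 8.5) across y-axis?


Reflection over y-axis: (x,y) -> (-x,y)
(-14.7, 8.5) -> (14.7, 8.5)

(14.7, 8.5)


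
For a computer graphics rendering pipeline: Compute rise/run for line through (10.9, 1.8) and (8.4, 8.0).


slope = (y2-y1)/(x2-x1) = (8-1.8)/(8.4-10.9) = 6.2/(-2.5) = -2.48

-2.48


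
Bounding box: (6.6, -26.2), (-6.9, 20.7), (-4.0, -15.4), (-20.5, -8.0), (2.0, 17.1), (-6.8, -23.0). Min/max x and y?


x range: [-20.5, 6.6]
y range: [-26.2, 20.7]
Bounding box: (-20.5,-26.2) to (6.6,20.7)

(-20.5,-26.2) to (6.6,20.7)


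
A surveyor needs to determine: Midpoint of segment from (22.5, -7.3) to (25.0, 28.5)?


M = ((22.5+25)/2, ((-7.3)+28.5)/2)
= (23.75, 10.6)

(23.75, 10.6)


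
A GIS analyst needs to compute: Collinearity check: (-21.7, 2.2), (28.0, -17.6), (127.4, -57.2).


Cross product: (28-(-21.7))*((-57.2)-2.2) - ((-17.6)-2.2)*(127.4-(-21.7))
= 0

Yes, collinear


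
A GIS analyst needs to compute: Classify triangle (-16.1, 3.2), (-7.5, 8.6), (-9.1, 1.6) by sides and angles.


Side lengths squared: AB^2=103.12, BC^2=51.56, CA^2=51.56
Sorted: [51.56, 51.56, 103.12]
By sides: Isosceles, By angles: Right

Isosceles, Right


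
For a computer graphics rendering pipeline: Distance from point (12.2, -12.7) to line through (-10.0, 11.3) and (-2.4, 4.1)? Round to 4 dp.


|cross product| = 22.56
|line direction| = sqrt(109.6) = 10.469
Distance = 22.56/sqrt(109.6) = 2.1549

2.1549


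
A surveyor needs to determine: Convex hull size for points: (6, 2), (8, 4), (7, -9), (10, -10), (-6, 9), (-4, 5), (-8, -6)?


Convex hull vertices (CCW): (-8, -6), (10, -10), (8, 4), (-6, 9)
Count = 4

4


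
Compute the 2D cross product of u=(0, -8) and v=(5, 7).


u x v = u_x*v_y - u_y*v_x = 0*7 - (-8)*5
= 0 - (-40) = 40

40


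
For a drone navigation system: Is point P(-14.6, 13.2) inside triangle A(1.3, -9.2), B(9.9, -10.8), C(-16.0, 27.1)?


Cross products: AB x AP = 167.2, BC x BP = 306.95, CA x CP = -189.65
All same sign? no

No, outside


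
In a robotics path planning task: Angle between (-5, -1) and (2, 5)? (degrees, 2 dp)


u.v = -15, |u| = sqrt(26) = 5.099, |v| = sqrt(29) = 5.3852
cos(theta) = u.v/(|u||v|) = -15/sqrt(754) = -0.546268
theta = acos(-0.546268) = 123.11 degrees

123.11 degrees


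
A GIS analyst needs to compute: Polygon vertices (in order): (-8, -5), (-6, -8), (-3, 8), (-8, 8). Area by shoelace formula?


Shoelace sum: ((-8)*(-8) - (-6)*(-5)) + ((-6)*8 - (-3)*(-8)) + ((-3)*8 - (-8)*8) + ((-8)*(-5) - (-8)*8)
= 106
Area = |106|/2 = 53

53


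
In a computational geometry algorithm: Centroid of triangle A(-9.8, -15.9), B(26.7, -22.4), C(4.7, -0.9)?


Centroid = ((x_A+x_B+x_C)/3, (y_A+y_B+y_C)/3)
= (((-9.8)+26.7+4.7)/3, ((-15.9)+(-22.4)+(-0.9))/3)
= (7.2, -13.0667)

(7.2, -13.0667)


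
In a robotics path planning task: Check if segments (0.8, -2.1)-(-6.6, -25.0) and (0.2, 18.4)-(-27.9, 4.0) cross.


Cross products: d1=584.69, d2=1121.62, d3=-165.44, d4=-702.37
d1*d2 < 0 and d3*d4 < 0? no

No, they don't intersect


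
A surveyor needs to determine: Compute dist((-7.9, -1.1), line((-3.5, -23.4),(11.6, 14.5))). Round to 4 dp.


|cross product| = 503.49
|line direction| = sqrt(1664.42) = 40.7973
Distance = 503.49/sqrt(1664.42) = 12.3413

12.3413


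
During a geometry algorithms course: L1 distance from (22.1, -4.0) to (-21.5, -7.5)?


|22.1-(-21.5)| + |(-4)-(-7.5)| = 43.6 + 3.5 = 47.1

47.1


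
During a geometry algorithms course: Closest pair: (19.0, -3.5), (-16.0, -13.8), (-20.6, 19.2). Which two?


d(P0,P1) = 36.4841, d(P0,P2) = 45.6448, d(P1,P2) = 33.3191
Closest: P1 and P2

Closest pair: (-16.0, -13.8) and (-20.6, 19.2), distance = 33.3191


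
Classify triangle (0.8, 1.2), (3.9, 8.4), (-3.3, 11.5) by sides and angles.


Side lengths squared: AB^2=61.45, BC^2=61.45, CA^2=122.9
Sorted: [61.45, 61.45, 122.9]
By sides: Isosceles, By angles: Right

Isosceles, Right


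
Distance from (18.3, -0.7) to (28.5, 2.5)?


dx=10.2, dy=3.2
d^2 = 10.2^2 + 3.2^2 = 114.28
d = sqrt(114.28) = 10.6902

10.6902


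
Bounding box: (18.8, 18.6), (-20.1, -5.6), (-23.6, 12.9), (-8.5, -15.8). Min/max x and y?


x range: [-23.6, 18.8]
y range: [-15.8, 18.6]
Bounding box: (-23.6,-15.8) to (18.8,18.6)

(-23.6,-15.8) to (18.8,18.6)


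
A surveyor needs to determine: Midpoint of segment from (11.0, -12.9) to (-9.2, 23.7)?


M = ((11+(-9.2))/2, ((-12.9)+23.7)/2)
= (0.9, 5.4)

(0.9, 5.4)


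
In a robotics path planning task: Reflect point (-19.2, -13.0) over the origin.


Reflection over origin: (x,y) -> (-x,-y)
(-19.2, -13) -> (19.2, 13)

(19.2, 13)


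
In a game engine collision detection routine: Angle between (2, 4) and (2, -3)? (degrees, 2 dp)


u.v = -8, |u| = sqrt(20) = 4.4721, |v| = sqrt(13) = 3.6056
cos(theta) = u.v/(|u||v|) = -8/sqrt(260) = -0.496139
theta = acos(-0.496139) = 119.74 degrees

119.74 degrees


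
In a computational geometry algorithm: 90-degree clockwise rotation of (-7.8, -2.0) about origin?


90° CW: (x,y) -> (y, -x)
(-7.8,-2) -> (-2, 7.8)

(-2, 7.8)


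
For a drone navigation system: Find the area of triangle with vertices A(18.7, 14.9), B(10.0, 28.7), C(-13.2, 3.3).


Area = |x_A(y_B-y_C) + x_B(y_C-y_A) + x_C(y_A-y_B)|/2
= |474.98 + (-116) + 182.16|/2
= 541.14/2 = 270.57

270.57


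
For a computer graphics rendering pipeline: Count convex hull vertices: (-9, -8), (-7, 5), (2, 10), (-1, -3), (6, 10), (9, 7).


Convex hull vertices (CCW): (-9, -8), (-1, -3), (9, 7), (6, 10), (2, 10), (-7, 5)
Count = 6

6


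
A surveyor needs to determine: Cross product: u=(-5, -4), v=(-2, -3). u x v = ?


u x v = u_x*v_y - u_y*v_x = (-5)*(-3) - (-4)*(-2)
= 15 - 8 = 7

7


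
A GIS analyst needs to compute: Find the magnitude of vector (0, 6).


|u| = sqrt(0^2 + 6^2) = sqrt(36) = 6

6


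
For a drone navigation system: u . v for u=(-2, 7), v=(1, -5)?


u . v = u_x*v_x + u_y*v_y = (-2)*1 + 7*(-5)
= (-2) + (-35) = -37

-37


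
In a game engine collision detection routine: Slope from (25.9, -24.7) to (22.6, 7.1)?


slope = (y2-y1)/(x2-x1) = (7.1-(-24.7))/(22.6-25.9) = 31.8/(-3.3) = -9.6364

-9.6364


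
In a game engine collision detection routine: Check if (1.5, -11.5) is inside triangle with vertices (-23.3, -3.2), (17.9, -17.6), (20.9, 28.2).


Cross products: AB x AP = 15.16, BC x BP = 769.42, CA x CP = 1145.58
All same sign? yes

Yes, inside


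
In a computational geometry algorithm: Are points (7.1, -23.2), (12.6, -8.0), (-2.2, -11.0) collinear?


Cross product: (12.6-7.1)*((-11)-(-23.2)) - ((-8)-(-23.2))*((-2.2)-7.1)
= 208.46

No, not collinear


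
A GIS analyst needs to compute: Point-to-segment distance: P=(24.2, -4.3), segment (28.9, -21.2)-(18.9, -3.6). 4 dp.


Project P onto AB: t = 0.8406 (clamped to [0,1])
Closest point on segment: (20.4941, -6.4056)
Distance: 4.2623

4.2623


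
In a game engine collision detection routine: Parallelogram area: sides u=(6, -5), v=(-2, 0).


|u x v| = |6*0 - (-5)*(-2)|
= |0 - 10| = 10

10


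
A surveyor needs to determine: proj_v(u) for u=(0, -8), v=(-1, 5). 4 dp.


u.v = -40, |v| = sqrt(26) = 5.099
Scalar projection = u.v / |v| = -40 / sqrt(26) = -7.8446

-7.8446


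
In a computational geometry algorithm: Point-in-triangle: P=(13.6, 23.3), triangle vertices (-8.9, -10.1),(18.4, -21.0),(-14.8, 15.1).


Cross products: AB x AP = 1157.07, BC x BP = -1297.48, CA x CP = 764.06
All same sign? no

No, outside


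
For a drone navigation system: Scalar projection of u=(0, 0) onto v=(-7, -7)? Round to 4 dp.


u.v = 0, |v| = sqrt(98) = 9.8995
Scalar projection = u.v / |v| = 0 / sqrt(98) = 0

0


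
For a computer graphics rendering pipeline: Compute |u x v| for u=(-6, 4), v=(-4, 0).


|u x v| = |(-6)*0 - 4*(-4)|
= |0 - (-16)| = 16

16


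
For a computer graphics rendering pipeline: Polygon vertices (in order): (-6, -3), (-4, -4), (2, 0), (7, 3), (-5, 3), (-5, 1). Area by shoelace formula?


Shoelace sum: ((-6)*(-4) - (-4)*(-3)) + ((-4)*0 - 2*(-4)) + (2*3 - 7*0) + (7*3 - (-5)*3) + ((-5)*1 - (-5)*3) + ((-5)*(-3) - (-6)*1)
= 93
Area = |93|/2 = 46.5

46.5


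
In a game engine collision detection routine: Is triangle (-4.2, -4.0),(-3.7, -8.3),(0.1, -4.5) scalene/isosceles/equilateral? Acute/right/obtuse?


Side lengths squared: AB^2=18.74, BC^2=28.88, CA^2=18.74
Sorted: [18.74, 18.74, 28.88]
By sides: Isosceles, By angles: Acute

Isosceles, Acute


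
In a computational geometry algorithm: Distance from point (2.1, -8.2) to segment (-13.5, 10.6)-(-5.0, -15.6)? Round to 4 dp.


Project P onto AB: t = 0.824 (clamped to [0,1])
Closest point on segment: (-6.496, -10.9888)
Distance: 9.0371

9.0371


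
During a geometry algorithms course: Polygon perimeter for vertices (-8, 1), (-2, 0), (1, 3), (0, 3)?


Sides: (-8, 1)->(-2, 0): sqrt(37) = 6.082763, (-2, 0)->(1, 3): sqrt(18) = 4.242641, (1, 3)->(0, 3): sqrt(1) = 1, (0, 3)->(-8, 1): sqrt(68) = 8.246211
Sum = 19.571615
Perimeter = 19.5716

19.5716


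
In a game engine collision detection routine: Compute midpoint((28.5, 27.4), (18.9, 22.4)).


M = ((28.5+18.9)/2, (27.4+22.4)/2)
= (23.7, 24.9)

(23.7, 24.9)


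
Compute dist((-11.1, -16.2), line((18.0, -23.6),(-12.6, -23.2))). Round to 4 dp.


|cross product| = 214.8
|line direction| = sqrt(936.52) = 30.6026
Distance = 214.8/sqrt(936.52) = 7.019

7.019


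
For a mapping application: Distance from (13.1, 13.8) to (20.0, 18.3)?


dx=6.9, dy=4.5
d^2 = 6.9^2 + 4.5^2 = 67.86
d = sqrt(67.86) = 8.2377

8.2377


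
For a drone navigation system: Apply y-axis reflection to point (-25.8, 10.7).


Reflection over y-axis: (x,y) -> (-x,y)
(-25.8, 10.7) -> (25.8, 10.7)

(25.8, 10.7)


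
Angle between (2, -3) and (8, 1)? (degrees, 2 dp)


u.v = 13, |u| = sqrt(13) = 3.6056, |v| = sqrt(65) = 8.0623
cos(theta) = u.v/(|u||v|) = 13/sqrt(845) = 0.447214
theta = acos(0.447214) = 63.43 degrees

63.43 degrees


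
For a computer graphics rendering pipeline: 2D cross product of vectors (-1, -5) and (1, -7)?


u x v = u_x*v_y - u_y*v_x = (-1)*(-7) - (-5)*1
= 7 - (-5) = 12

12


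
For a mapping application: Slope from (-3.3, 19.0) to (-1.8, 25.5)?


slope = (y2-y1)/(x2-x1) = (25.5-19)/((-1.8)-(-3.3)) = 6.5/1.5 = 4.3333

4.3333


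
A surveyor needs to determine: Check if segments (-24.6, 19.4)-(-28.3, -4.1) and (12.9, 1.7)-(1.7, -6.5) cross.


Cross products: d1=-505.74, d2=-272.88, d3=946.74, d4=713.88
d1*d2 < 0 and d3*d4 < 0? no

No, they don't intersect


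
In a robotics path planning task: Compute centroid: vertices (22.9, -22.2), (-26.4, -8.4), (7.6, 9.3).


Centroid = ((x_A+x_B+x_C)/3, (y_A+y_B+y_C)/3)
= ((22.9+(-26.4)+7.6)/3, ((-22.2)+(-8.4)+9.3)/3)
= (1.3667, -7.1)

(1.3667, -7.1)


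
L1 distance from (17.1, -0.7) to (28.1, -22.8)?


|17.1-28.1| + |(-0.7)-(-22.8)| = 11 + 22.1 = 33.1

33.1


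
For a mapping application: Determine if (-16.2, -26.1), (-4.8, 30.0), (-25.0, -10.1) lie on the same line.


Cross product: ((-4.8)-(-16.2))*((-10.1)-(-26.1)) - (30-(-26.1))*((-25)-(-16.2))
= 676.08

No, not collinear


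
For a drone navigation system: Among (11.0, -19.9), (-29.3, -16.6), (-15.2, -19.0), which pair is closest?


d(P0,P1) = 40.4349, d(P0,P2) = 26.2155, d(P1,P2) = 14.3028
Closest: P1 and P2

Closest pair: (-29.3, -16.6) and (-15.2, -19.0), distance = 14.3028


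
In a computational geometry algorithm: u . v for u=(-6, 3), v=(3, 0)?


u . v = u_x*v_x + u_y*v_y = (-6)*3 + 3*0
= (-18) + 0 = -18

-18


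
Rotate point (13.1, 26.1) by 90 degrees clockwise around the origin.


90° CW: (x,y) -> (y, -x)
(13.1,26.1) -> (26.1, -13.1)

(26.1, -13.1)


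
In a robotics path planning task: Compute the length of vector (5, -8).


|u| = sqrt(5^2 + (-8)^2) = sqrt(89) = 9.434

9.434


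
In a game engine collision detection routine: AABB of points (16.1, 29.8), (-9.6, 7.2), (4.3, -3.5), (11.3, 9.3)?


x range: [-9.6, 16.1]
y range: [-3.5, 29.8]
Bounding box: (-9.6,-3.5) to (16.1,29.8)

(-9.6,-3.5) to (16.1,29.8)


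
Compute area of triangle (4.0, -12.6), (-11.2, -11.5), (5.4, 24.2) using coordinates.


Area = |x_A(y_B-y_C) + x_B(y_C-y_A) + x_C(y_A-y_B)|/2
= |(-142.8) + (-412.16) + (-5.94)|/2
= 560.9/2 = 280.45

280.45


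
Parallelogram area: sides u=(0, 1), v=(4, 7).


|u x v| = |0*7 - 1*4|
= |0 - 4| = 4

4


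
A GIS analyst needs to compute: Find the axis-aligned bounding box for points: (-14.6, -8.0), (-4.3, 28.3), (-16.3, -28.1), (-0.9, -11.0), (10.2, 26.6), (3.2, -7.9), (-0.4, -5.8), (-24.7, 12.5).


x range: [-24.7, 10.2]
y range: [-28.1, 28.3]
Bounding box: (-24.7,-28.1) to (10.2,28.3)

(-24.7,-28.1) to (10.2,28.3)


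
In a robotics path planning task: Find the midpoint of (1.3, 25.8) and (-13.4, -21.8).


M = ((1.3+(-13.4))/2, (25.8+(-21.8))/2)
= (-6.05, 2)

(-6.05, 2)


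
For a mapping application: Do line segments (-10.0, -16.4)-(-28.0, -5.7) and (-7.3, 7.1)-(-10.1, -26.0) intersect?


Cross products: d1=-23.57, d2=-649.33, d3=-451.89, d4=173.87
d1*d2 < 0 and d3*d4 < 0? no

No, they don't intersect


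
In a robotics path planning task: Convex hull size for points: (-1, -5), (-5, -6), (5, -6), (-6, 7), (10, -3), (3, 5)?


Convex hull vertices (CCW): (-6, 7), (-5, -6), (5, -6), (10, -3), (3, 5)
Count = 5

5


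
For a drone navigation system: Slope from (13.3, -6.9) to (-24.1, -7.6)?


slope = (y2-y1)/(x2-x1) = ((-7.6)-(-6.9))/((-24.1)-13.3) = (-0.7)/(-37.4) = 0.0187

0.0187


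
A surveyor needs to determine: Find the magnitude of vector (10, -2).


|u| = sqrt(10^2 + (-2)^2) = sqrt(104) = 10.198

10.198


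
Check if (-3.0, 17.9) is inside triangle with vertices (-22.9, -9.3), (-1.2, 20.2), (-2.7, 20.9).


Cross products: AB x AP = 3.19, BC x BP = 4.71, CA x CP = 51.54
All same sign? yes

Yes, inside


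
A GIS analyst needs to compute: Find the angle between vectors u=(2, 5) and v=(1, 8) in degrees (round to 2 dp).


u.v = 42, |u| = sqrt(29) = 5.3852, |v| = sqrt(65) = 8.0623
cos(theta) = u.v/(|u||v|) = 42/sqrt(1885) = 0.967372
theta = acos(0.967372) = 14.68 degrees

14.68 degrees


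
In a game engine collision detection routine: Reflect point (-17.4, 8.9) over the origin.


Reflection over origin: (x,y) -> (-x,-y)
(-17.4, 8.9) -> (17.4, -8.9)

(17.4, -8.9)


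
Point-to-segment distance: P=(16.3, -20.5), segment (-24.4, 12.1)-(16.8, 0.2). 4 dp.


Project P onto AB: t = 1 (clamped to [0,1])
Closest point on segment: (16.8, 0.2)
Distance: 20.706

20.706


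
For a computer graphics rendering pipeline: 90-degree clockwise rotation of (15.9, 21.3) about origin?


90° CW: (x,y) -> (y, -x)
(15.9,21.3) -> (21.3, -15.9)

(21.3, -15.9)


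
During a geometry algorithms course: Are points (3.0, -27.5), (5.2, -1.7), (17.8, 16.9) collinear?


Cross product: (5.2-3)*(16.9-(-27.5)) - ((-1.7)-(-27.5))*(17.8-3)
= -284.16

No, not collinear


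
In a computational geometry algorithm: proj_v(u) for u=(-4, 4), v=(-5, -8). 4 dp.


u.v = -12, |v| = sqrt(89) = 9.434
Scalar projection = u.v / |v| = -12 / sqrt(89) = -1.272

-1.272


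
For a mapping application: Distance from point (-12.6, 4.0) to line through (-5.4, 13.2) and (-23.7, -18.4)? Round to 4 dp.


|cross product| = 59.16
|line direction| = sqrt(1333.45) = 36.5164
Distance = 59.16/sqrt(1333.45) = 1.6201

1.6201


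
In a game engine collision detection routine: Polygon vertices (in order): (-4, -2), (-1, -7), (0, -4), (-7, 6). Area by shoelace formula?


Shoelace sum: ((-4)*(-7) - (-1)*(-2)) + ((-1)*(-4) - 0*(-7)) + (0*6 - (-7)*(-4)) + ((-7)*(-2) - (-4)*6)
= 40
Area = |40|/2 = 20

20


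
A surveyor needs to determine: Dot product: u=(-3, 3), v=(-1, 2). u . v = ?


u . v = u_x*v_x + u_y*v_y = (-3)*(-1) + 3*2
= 3 + 6 = 9

9


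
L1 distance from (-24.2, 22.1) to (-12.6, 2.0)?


|(-24.2)-(-12.6)| + |22.1-2| = 11.6 + 20.1 = 31.7

31.7


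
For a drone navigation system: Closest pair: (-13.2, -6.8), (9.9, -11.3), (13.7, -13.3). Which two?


d(P0,P1) = 23.5342, d(P0,P2) = 27.6742, d(P1,P2) = 4.2942
Closest: P1 and P2

Closest pair: (9.9, -11.3) and (13.7, -13.3), distance = 4.2942


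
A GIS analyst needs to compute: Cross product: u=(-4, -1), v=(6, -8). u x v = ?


u x v = u_x*v_y - u_y*v_x = (-4)*(-8) - (-1)*6
= 32 - (-6) = 38

38


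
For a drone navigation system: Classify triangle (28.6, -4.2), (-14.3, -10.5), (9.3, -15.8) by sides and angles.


Side lengths squared: AB^2=1880.1, BC^2=585.05, CA^2=507.05
Sorted: [507.05, 585.05, 1880.1]
By sides: Scalene, By angles: Obtuse

Scalene, Obtuse


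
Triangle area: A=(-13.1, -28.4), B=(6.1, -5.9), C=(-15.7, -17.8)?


Area = |x_A(y_B-y_C) + x_B(y_C-y_A) + x_C(y_A-y_B)|/2
= |(-155.89) + 64.66 + 353.25|/2
= 262.02/2 = 131.01

131.01


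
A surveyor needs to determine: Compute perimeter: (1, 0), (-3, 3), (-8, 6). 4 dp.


Sides: (1, 0)->(-3, 3): sqrt(25) = 5, (-3, 3)->(-8, 6): sqrt(34) = 5.830952, (-8, 6)->(1, 0): sqrt(117) = 10.816654
Sum = 21.647606
Perimeter = 21.6476

21.6476


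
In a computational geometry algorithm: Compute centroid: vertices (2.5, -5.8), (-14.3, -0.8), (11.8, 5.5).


Centroid = ((x_A+x_B+x_C)/3, (y_A+y_B+y_C)/3)
= ((2.5+(-14.3)+11.8)/3, ((-5.8)+(-0.8)+5.5)/3)
= (0, -0.3667)

(0, -0.3667)


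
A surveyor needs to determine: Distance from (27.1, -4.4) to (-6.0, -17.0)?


dx=-33.1, dy=-12.6
d^2 = (-33.1)^2 + (-12.6)^2 = 1254.37
d = sqrt(1254.37) = 35.4171

35.4171


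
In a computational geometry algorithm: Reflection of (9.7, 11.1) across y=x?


Reflection over y=x: (x,y) -> (y,x)
(9.7, 11.1) -> (11.1, 9.7)

(11.1, 9.7)


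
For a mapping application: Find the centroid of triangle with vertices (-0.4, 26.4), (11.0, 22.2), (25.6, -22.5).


Centroid = ((x_A+x_B+x_C)/3, (y_A+y_B+y_C)/3)
= (((-0.4)+11+25.6)/3, (26.4+22.2+(-22.5))/3)
= (12.0667, 8.7)

(12.0667, 8.7)


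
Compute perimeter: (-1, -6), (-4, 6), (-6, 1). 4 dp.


Sides: (-1, -6)->(-4, 6): sqrt(153) = 12.369317, (-4, 6)->(-6, 1): sqrt(29) = 5.385165, (-6, 1)->(-1, -6): sqrt(74) = 8.602325
Sum = 26.356807
Perimeter = 26.3568

26.3568


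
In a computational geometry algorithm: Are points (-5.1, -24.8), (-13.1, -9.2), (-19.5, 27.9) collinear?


Cross product: ((-13.1)-(-5.1))*(27.9-(-24.8)) - ((-9.2)-(-24.8))*((-19.5)-(-5.1))
= -196.96

No, not collinear


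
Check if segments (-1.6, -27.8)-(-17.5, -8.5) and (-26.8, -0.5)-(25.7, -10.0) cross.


Cross products: d1=-1193.85, d2=-331.65, d3=52.29, d4=-809.91
d1*d2 < 0 and d3*d4 < 0? no

No, they don't intersect


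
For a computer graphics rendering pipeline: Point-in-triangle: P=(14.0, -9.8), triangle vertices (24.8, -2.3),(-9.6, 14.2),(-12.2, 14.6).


Cross products: AB x AP = 436.2, BC x BP = 52.96, CA x CP = -460.02
All same sign? no

No, outside


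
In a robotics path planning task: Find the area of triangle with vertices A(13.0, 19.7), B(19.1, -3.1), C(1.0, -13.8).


Area = |x_A(y_B-y_C) + x_B(y_C-y_A) + x_C(y_A-y_B)|/2
= |139.1 + (-639.85) + 22.8|/2
= 477.95/2 = 238.975

238.975


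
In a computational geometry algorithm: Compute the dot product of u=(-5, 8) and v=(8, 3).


u . v = u_x*v_x + u_y*v_y = (-5)*8 + 8*3
= (-40) + 24 = -16

-16


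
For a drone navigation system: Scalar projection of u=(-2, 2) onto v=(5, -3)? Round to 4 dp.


u.v = -16, |v| = sqrt(34) = 5.831
Scalar projection = u.v / |v| = -16 / sqrt(34) = -2.744

-2.744


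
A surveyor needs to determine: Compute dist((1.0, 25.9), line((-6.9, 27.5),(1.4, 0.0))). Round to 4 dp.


|cross product| = 203.97
|line direction| = sqrt(825.14) = 28.7253
Distance = 203.97/sqrt(825.14) = 7.1007

7.1007


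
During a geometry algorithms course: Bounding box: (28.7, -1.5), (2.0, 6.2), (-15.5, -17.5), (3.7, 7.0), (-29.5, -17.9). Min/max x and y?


x range: [-29.5, 28.7]
y range: [-17.9, 7]
Bounding box: (-29.5,-17.9) to (28.7,7)

(-29.5,-17.9) to (28.7,7)


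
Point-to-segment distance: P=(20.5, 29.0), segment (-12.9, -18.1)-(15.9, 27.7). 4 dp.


Project P onto AB: t = 1 (clamped to [0,1])
Closest point on segment: (15.9, 27.7)
Distance: 4.7802

4.7802


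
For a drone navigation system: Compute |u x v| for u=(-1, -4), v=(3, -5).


|u x v| = |(-1)*(-5) - (-4)*3|
= |5 - (-12)| = 17

17


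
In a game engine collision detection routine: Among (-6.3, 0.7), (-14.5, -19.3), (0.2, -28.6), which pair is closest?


d(P0,P1) = 21.6157, d(P0,P2) = 30.0123, d(P1,P2) = 17.3948
Closest: P1 and P2

Closest pair: (-14.5, -19.3) and (0.2, -28.6), distance = 17.3948


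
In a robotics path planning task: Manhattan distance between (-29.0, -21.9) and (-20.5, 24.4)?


|(-29)-(-20.5)| + |(-21.9)-24.4| = 8.5 + 46.3 = 54.8

54.8


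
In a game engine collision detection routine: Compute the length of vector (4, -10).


|u| = sqrt(4^2 + (-10)^2) = sqrt(116) = 10.7703

10.7703


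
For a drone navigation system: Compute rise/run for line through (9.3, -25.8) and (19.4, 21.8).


slope = (y2-y1)/(x2-x1) = (21.8-(-25.8))/(19.4-9.3) = 47.6/10.1 = 4.7129

4.7129


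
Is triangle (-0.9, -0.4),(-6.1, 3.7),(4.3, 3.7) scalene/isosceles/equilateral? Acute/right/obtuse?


Side lengths squared: AB^2=43.85, BC^2=108.16, CA^2=43.85
Sorted: [43.85, 43.85, 108.16]
By sides: Isosceles, By angles: Obtuse

Isosceles, Obtuse


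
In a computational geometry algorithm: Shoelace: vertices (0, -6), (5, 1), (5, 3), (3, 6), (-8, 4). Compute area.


Shoelace sum: (0*1 - 5*(-6)) + (5*3 - 5*1) + (5*6 - 3*3) + (3*4 - (-8)*6) + ((-8)*(-6) - 0*4)
= 169
Area = |169|/2 = 84.5

84.5


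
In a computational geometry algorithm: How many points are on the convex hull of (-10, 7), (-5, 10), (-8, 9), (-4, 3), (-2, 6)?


Convex hull vertices (CCW): (-10, 7), (-4, 3), (-2, 6), (-5, 10), (-8, 9)
Count = 5

5


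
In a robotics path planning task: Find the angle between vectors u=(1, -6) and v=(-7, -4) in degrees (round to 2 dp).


u.v = 17, |u| = sqrt(37) = 6.0828, |v| = sqrt(65) = 8.0623
cos(theta) = u.v/(|u||v|) = 17/sqrt(2405) = 0.34665
theta = acos(0.34665) = 69.72 degrees

69.72 degrees


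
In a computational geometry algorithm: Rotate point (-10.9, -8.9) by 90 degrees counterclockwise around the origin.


90° CCW: (x,y) -> (-y, x)
(-10.9,-8.9) -> (8.9, -10.9)

(8.9, -10.9)


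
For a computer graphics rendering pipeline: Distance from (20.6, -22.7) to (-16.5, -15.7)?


dx=-37.1, dy=7
d^2 = (-37.1)^2 + 7^2 = 1425.41
d = sqrt(1425.41) = 37.7546

37.7546


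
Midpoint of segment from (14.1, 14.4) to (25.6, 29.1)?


M = ((14.1+25.6)/2, (14.4+29.1)/2)
= (19.85, 21.75)

(19.85, 21.75)


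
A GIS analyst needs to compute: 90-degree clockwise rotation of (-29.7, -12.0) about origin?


90° CW: (x,y) -> (y, -x)
(-29.7,-12) -> (-12, 29.7)

(-12, 29.7)


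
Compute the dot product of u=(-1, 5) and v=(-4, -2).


u . v = u_x*v_x + u_y*v_y = (-1)*(-4) + 5*(-2)
= 4 + (-10) = -6

-6


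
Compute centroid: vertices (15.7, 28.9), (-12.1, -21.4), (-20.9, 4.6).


Centroid = ((x_A+x_B+x_C)/3, (y_A+y_B+y_C)/3)
= ((15.7+(-12.1)+(-20.9))/3, (28.9+(-21.4)+4.6)/3)
= (-5.7667, 4.0333)

(-5.7667, 4.0333)


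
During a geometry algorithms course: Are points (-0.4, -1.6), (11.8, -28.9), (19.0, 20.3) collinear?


Cross product: (11.8-(-0.4))*(20.3-(-1.6)) - ((-28.9)-(-1.6))*(19-(-0.4))
= 796.8

No, not collinear


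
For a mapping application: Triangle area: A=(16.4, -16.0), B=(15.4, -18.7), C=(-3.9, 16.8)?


Area = |x_A(y_B-y_C) + x_B(y_C-y_A) + x_C(y_A-y_B)|/2
= |(-582.2) + 505.12 + (-10.53)|/2
= 87.61/2 = 43.805

43.805


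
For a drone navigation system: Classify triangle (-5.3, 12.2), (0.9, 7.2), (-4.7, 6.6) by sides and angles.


Side lengths squared: AB^2=63.44, BC^2=31.72, CA^2=31.72
Sorted: [31.72, 31.72, 63.44]
By sides: Isosceles, By angles: Right

Isosceles, Right


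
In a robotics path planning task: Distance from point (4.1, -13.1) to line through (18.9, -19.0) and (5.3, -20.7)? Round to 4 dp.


|cross product| = 105.4
|line direction| = sqrt(187.85) = 13.7058
Distance = 105.4/sqrt(187.85) = 7.6902

7.6902


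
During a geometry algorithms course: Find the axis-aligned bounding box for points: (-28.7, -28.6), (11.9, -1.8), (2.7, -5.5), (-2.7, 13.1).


x range: [-28.7, 11.9]
y range: [-28.6, 13.1]
Bounding box: (-28.7,-28.6) to (11.9,13.1)

(-28.7,-28.6) to (11.9,13.1)


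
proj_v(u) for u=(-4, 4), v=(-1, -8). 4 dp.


u.v = -28, |v| = sqrt(65) = 8.0623
Scalar projection = u.v / |v| = -28 / sqrt(65) = -3.473

-3.473


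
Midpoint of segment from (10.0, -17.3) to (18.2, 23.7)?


M = ((10+18.2)/2, ((-17.3)+23.7)/2)
= (14.1, 3.2)

(14.1, 3.2)


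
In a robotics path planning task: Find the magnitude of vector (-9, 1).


|u| = sqrt((-9)^2 + 1^2) = sqrt(82) = 9.0554

9.0554


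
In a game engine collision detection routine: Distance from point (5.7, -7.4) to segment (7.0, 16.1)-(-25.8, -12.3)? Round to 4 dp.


Project P onto AB: t = 0.3772 (clamped to [0,1])
Closest point on segment: (-5.3721, 5.3875)
Distance: 16.9149

16.9149


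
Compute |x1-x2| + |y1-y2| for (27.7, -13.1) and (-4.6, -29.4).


|27.7-(-4.6)| + |(-13.1)-(-29.4)| = 32.3 + 16.3 = 48.6

48.6


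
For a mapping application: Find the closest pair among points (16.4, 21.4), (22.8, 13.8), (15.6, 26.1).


d(P0,P1) = 9.9358, d(P0,P2) = 4.7676, d(P1,P2) = 14.2524
Closest: P0 and P2

Closest pair: (16.4, 21.4) and (15.6, 26.1), distance = 4.7676


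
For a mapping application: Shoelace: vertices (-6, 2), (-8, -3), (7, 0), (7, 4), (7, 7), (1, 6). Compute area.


Shoelace sum: ((-6)*(-3) - (-8)*2) + ((-8)*0 - 7*(-3)) + (7*4 - 7*0) + (7*7 - 7*4) + (7*6 - 1*7) + (1*2 - (-6)*6)
= 177
Area = |177|/2 = 88.5

88.5


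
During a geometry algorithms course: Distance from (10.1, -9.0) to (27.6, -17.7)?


dx=17.5, dy=-8.7
d^2 = 17.5^2 + (-8.7)^2 = 381.94
d = sqrt(381.94) = 19.5433

19.5433


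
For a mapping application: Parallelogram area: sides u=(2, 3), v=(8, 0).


|u x v| = |2*0 - 3*8|
= |0 - 24| = 24

24


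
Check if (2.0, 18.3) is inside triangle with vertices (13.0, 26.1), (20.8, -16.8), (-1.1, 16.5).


Cross products: AB x AP = -532.74, BC x BP = -142.65, CA x CP = -4.38
All same sign? yes

Yes, inside


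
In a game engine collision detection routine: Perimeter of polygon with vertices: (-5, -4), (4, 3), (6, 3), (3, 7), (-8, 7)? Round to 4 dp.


Sides: (-5, -4)->(4, 3): sqrt(130) = 11.401754, (4, 3)->(6, 3): sqrt(4) = 2, (6, 3)->(3, 7): sqrt(25) = 5, (3, 7)->(-8, 7): sqrt(121) = 11, (-8, 7)->(-5, -4): sqrt(130) = 11.401754
Sum = 40.803508
Perimeter = 40.8035

40.8035


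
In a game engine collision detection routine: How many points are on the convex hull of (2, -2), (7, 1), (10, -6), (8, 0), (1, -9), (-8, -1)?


Convex hull vertices (CCW): (-8, -1), (1, -9), (10, -6), (8, 0), (7, 1)
Count = 5

5


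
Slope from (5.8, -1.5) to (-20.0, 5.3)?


slope = (y2-y1)/(x2-x1) = (5.3-(-1.5))/((-20)-5.8) = 6.8/(-25.8) = -0.2636

-0.2636


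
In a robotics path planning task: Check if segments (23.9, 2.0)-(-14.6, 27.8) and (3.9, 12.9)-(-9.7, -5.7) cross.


Cross products: d1=520.24, d2=-546.74, d3=96.35, d4=1163.33
d1*d2 < 0 and d3*d4 < 0? no

No, they don't intersect


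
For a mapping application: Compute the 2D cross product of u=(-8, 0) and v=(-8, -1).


u x v = u_x*v_y - u_y*v_x = (-8)*(-1) - 0*(-8)
= 8 - 0 = 8

8


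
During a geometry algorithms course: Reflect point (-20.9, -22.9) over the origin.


Reflection over origin: (x,y) -> (-x,-y)
(-20.9, -22.9) -> (20.9, 22.9)

(20.9, 22.9)


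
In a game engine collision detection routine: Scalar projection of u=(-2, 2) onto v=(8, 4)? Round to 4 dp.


u.v = -8, |v| = sqrt(80) = 8.9443
Scalar projection = u.v / |v| = -8 / sqrt(80) = -0.8944

-0.8944


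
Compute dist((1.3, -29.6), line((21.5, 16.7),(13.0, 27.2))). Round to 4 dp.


|cross product| = 605.65
|line direction| = sqrt(182.5) = 13.5093
Distance = 605.65/sqrt(182.5) = 44.8322

44.8322


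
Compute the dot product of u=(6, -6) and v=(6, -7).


u . v = u_x*v_x + u_y*v_y = 6*6 + (-6)*(-7)
= 36 + 42 = 78

78


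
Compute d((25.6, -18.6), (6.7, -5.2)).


dx=-18.9, dy=13.4
d^2 = (-18.9)^2 + 13.4^2 = 536.77
d = sqrt(536.77) = 23.1683

23.1683


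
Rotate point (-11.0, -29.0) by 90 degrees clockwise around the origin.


90° CW: (x,y) -> (y, -x)
(-11,-29) -> (-29, 11)

(-29, 11)


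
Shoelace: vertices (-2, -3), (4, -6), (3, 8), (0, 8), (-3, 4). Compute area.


Shoelace sum: ((-2)*(-6) - 4*(-3)) + (4*8 - 3*(-6)) + (3*8 - 0*8) + (0*4 - (-3)*8) + ((-3)*(-3) - (-2)*4)
= 139
Area = |139|/2 = 69.5

69.5


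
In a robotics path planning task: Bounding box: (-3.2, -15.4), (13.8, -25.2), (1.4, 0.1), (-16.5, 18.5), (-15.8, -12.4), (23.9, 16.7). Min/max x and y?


x range: [-16.5, 23.9]
y range: [-25.2, 18.5]
Bounding box: (-16.5,-25.2) to (23.9,18.5)

(-16.5,-25.2) to (23.9,18.5)


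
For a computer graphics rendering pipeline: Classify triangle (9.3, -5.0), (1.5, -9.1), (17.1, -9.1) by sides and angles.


Side lengths squared: AB^2=77.65, BC^2=243.36, CA^2=77.65
Sorted: [77.65, 77.65, 243.36]
By sides: Isosceles, By angles: Obtuse

Isosceles, Obtuse


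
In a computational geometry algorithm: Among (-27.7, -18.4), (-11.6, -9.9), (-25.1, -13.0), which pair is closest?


d(P0,P1) = 18.206, d(P0,P2) = 5.9933, d(P1,P2) = 13.8514
Closest: P0 and P2

Closest pair: (-27.7, -18.4) and (-25.1, -13.0), distance = 5.9933


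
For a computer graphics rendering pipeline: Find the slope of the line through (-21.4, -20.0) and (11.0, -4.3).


slope = (y2-y1)/(x2-x1) = ((-4.3)-(-20))/(11-(-21.4)) = 15.7/32.4 = 0.4846

0.4846


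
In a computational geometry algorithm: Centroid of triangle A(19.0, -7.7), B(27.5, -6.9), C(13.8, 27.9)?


Centroid = ((x_A+x_B+x_C)/3, (y_A+y_B+y_C)/3)
= ((19+27.5+13.8)/3, ((-7.7)+(-6.9)+27.9)/3)
= (20.1, 4.4333)

(20.1, 4.4333)


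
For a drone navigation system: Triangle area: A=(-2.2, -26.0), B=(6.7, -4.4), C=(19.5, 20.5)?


Area = |x_A(y_B-y_C) + x_B(y_C-y_A) + x_C(y_A-y_B)|/2
= |54.78 + 311.55 + (-421.2)|/2
= 54.87/2 = 27.435

27.435


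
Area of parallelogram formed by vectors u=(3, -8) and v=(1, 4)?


|u x v| = |3*4 - (-8)*1|
= |12 - (-8)| = 20

20


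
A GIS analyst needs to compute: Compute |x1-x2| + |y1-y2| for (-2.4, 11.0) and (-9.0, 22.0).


|(-2.4)-(-9)| + |11-22| = 6.6 + 11 = 17.6

17.6


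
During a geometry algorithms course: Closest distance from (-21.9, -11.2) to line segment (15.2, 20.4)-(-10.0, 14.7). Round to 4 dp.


Project P onto AB: t = 1 (clamped to [0,1])
Closest point on segment: (-10, 14.7)
Distance: 28.503

28.503


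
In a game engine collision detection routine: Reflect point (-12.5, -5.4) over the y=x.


Reflection over y=x: (x,y) -> (y,x)
(-12.5, -5.4) -> (-5.4, -12.5)

(-5.4, -12.5)


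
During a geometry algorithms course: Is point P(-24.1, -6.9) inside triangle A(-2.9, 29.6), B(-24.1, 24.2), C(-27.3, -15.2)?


Cross products: AB x AP = 659.32, BC x BP = 99.52, CA x CP = 59.16
All same sign? yes

Yes, inside


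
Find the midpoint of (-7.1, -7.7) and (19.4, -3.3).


M = (((-7.1)+19.4)/2, ((-7.7)+(-3.3))/2)
= (6.15, -5.5)

(6.15, -5.5)


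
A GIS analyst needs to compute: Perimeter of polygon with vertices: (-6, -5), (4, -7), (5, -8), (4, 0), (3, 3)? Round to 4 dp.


Sides: (-6, -5)->(4, -7): sqrt(104) = 10.198039, (4, -7)->(5, -8): sqrt(2) = 1.414214, (5, -8)->(4, 0): sqrt(65) = 8.062258, (4, 0)->(3, 3): sqrt(10) = 3.162278, (3, 3)->(-6, -5): sqrt(145) = 12.041595
Sum = 34.878384
Perimeter = 34.8784

34.8784


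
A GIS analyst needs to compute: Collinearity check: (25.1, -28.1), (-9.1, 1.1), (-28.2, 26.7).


Cross product: ((-9.1)-25.1)*(26.7-(-28.1)) - (1.1-(-28.1))*((-28.2)-25.1)
= -317.8

No, not collinear


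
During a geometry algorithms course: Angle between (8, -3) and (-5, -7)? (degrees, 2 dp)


u.v = -19, |u| = sqrt(73) = 8.544, |v| = sqrt(74) = 8.6023
cos(theta) = u.v/(|u||v|) = -19/sqrt(5402) = -0.258509
theta = acos(-0.258509) = 104.98 degrees

104.98 degrees


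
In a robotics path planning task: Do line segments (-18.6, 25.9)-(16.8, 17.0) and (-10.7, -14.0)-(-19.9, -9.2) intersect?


Cross products: d1=-329.16, d2=-417.2, d3=-1342.15, d4=-1254.11
d1*d2 < 0 and d3*d4 < 0? no

No, they don't intersect


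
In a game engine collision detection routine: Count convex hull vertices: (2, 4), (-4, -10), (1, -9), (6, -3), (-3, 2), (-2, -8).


Convex hull vertices (CCW): (-4, -10), (1, -9), (6, -3), (2, 4), (-3, 2)
Count = 5

5


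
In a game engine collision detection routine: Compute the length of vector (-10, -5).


|u| = sqrt((-10)^2 + (-5)^2) = sqrt(125) = 11.1803

11.1803


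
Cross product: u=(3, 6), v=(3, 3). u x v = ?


u x v = u_x*v_y - u_y*v_x = 3*3 - 6*3
= 9 - 18 = -9

-9


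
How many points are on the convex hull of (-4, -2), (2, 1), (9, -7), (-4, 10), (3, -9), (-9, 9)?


Convex hull vertices (CCW): (-9, 9), (-4, -2), (3, -9), (9, -7), (-4, 10)
Count = 5

5


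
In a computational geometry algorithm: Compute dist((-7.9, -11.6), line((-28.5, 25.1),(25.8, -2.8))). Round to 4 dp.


|cross product| = 1418.07
|line direction| = sqrt(3726.9) = 61.0483
Distance = 1418.07/sqrt(3726.9) = 23.2286

23.2286


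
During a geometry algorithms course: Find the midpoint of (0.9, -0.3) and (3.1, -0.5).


M = ((0.9+3.1)/2, ((-0.3)+(-0.5))/2)
= (2, -0.4)

(2, -0.4)


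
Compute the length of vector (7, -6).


|u| = sqrt(7^2 + (-6)^2) = sqrt(85) = 9.2195

9.2195


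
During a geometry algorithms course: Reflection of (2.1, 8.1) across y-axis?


Reflection over y-axis: (x,y) -> (-x,y)
(2.1, 8.1) -> (-2.1, 8.1)

(-2.1, 8.1)


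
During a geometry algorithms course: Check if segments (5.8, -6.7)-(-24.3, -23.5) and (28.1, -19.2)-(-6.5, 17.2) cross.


Cross products: d1=379.22, d2=2056.14, d3=750.89, d4=-926.03
d1*d2 < 0 and d3*d4 < 0? no

No, they don't intersect


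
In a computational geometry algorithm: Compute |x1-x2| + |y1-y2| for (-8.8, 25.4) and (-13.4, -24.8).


|(-8.8)-(-13.4)| + |25.4-(-24.8)| = 4.6 + 50.2 = 54.8

54.8


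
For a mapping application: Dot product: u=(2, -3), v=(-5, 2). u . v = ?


u . v = u_x*v_x + u_y*v_y = 2*(-5) + (-3)*2
= (-10) + (-6) = -16

-16


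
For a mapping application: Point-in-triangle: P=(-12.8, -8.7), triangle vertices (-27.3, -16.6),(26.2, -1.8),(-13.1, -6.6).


Cross products: AB x AP = 208.05, BC x BP = 83.97, CA x CP = 32.82
All same sign? yes

Yes, inside


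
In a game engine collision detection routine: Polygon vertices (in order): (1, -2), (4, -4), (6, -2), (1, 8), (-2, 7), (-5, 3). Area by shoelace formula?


Shoelace sum: (1*(-4) - 4*(-2)) + (4*(-2) - 6*(-4)) + (6*8 - 1*(-2)) + (1*7 - (-2)*8) + ((-2)*3 - (-5)*7) + ((-5)*(-2) - 1*3)
= 129
Area = |129|/2 = 64.5

64.5
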